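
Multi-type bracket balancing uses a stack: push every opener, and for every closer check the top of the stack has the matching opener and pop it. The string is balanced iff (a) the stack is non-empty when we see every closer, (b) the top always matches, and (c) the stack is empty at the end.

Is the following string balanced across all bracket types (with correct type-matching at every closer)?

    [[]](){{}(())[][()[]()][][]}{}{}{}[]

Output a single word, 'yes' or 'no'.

pos 0: push '['; stack = [
pos 1: push '['; stack = [[
pos 2: ']' matches '['; pop; stack = [
pos 3: ']' matches '['; pop; stack = (empty)
pos 4: push '('; stack = (
pos 5: ')' matches '('; pop; stack = (empty)
pos 6: push '{'; stack = {
pos 7: push '{'; stack = {{
pos 8: '}' matches '{'; pop; stack = {
pos 9: push '('; stack = {(
pos 10: push '('; stack = {((
pos 11: ')' matches '('; pop; stack = {(
pos 12: ')' matches '('; pop; stack = {
pos 13: push '['; stack = {[
pos 14: ']' matches '['; pop; stack = {
pos 15: push '['; stack = {[
pos 16: push '('; stack = {[(
pos 17: ')' matches '('; pop; stack = {[
pos 18: push '['; stack = {[[
pos 19: ']' matches '['; pop; stack = {[
pos 20: push '('; stack = {[(
pos 21: ')' matches '('; pop; stack = {[
pos 22: ']' matches '['; pop; stack = {
pos 23: push '['; stack = {[
pos 24: ']' matches '['; pop; stack = {
pos 25: push '['; stack = {[
pos 26: ']' matches '['; pop; stack = {
pos 27: '}' matches '{'; pop; stack = (empty)
pos 28: push '{'; stack = {
pos 29: '}' matches '{'; pop; stack = (empty)
pos 30: push '{'; stack = {
pos 31: '}' matches '{'; pop; stack = (empty)
pos 32: push '{'; stack = {
pos 33: '}' matches '{'; pop; stack = (empty)
pos 34: push '['; stack = [
pos 35: ']' matches '['; pop; stack = (empty)
end: stack empty → VALID
Verdict: properly nested → yes

Answer: yes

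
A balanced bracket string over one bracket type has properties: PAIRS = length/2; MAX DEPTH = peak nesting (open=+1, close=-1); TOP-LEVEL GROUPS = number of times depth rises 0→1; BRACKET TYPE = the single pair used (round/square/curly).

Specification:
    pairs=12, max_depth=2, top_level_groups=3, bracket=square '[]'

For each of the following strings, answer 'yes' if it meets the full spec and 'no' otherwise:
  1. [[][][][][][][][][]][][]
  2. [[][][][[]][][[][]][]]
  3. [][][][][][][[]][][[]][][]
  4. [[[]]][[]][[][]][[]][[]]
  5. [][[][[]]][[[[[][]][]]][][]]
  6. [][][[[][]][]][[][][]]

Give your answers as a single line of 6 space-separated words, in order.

Answer: yes no no no no no

Derivation:
String 1 '[[][][][][][][][][]][][]': depth seq [1 2 1 2 1 2 1 2 1 2 1 2 1 2 1 2 1 2 1 0 1 0 1 0]
  -> pairs=12 depth=2 groups=3 -> yes
String 2 '[[][][][[]][][[][]][]]': depth seq [1 2 1 2 1 2 1 2 3 2 1 2 1 2 3 2 3 2 1 2 1 0]
  -> pairs=11 depth=3 groups=1 -> no
String 3 '[][][][][][][[]][][[]][][]': depth seq [1 0 1 0 1 0 1 0 1 0 1 0 1 2 1 0 1 0 1 2 1 0 1 0 1 0]
  -> pairs=13 depth=2 groups=11 -> no
String 4 '[[[]]][[]][[][]][[]][[]]': depth seq [1 2 3 2 1 0 1 2 1 0 1 2 1 2 1 0 1 2 1 0 1 2 1 0]
  -> pairs=12 depth=3 groups=5 -> no
String 5 '[][[][[]]][[[[[][]][]]][][]]': depth seq [1 0 1 2 1 2 3 2 1 0 1 2 3 4 5 4 5 4 3 4 3 2 1 2 1 2 1 0]
  -> pairs=14 depth=5 groups=3 -> no
String 6 '[][][[[][]][]][[][][]]': depth seq [1 0 1 0 1 2 3 2 3 2 1 2 1 0 1 2 1 2 1 2 1 0]
  -> pairs=11 depth=3 groups=4 -> no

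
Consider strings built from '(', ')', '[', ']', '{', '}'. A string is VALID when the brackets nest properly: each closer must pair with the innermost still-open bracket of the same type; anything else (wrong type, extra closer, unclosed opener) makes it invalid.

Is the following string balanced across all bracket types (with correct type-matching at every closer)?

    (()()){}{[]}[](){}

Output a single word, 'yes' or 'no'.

Answer: yes

Derivation:
pos 0: push '('; stack = (
pos 1: push '('; stack = ((
pos 2: ')' matches '('; pop; stack = (
pos 3: push '('; stack = ((
pos 4: ')' matches '('; pop; stack = (
pos 5: ')' matches '('; pop; stack = (empty)
pos 6: push '{'; stack = {
pos 7: '}' matches '{'; pop; stack = (empty)
pos 8: push '{'; stack = {
pos 9: push '['; stack = {[
pos 10: ']' matches '['; pop; stack = {
pos 11: '}' matches '{'; pop; stack = (empty)
pos 12: push '['; stack = [
pos 13: ']' matches '['; pop; stack = (empty)
pos 14: push '('; stack = (
pos 15: ')' matches '('; pop; stack = (empty)
pos 16: push '{'; stack = {
pos 17: '}' matches '{'; pop; stack = (empty)
end: stack empty → VALID
Verdict: properly nested → yes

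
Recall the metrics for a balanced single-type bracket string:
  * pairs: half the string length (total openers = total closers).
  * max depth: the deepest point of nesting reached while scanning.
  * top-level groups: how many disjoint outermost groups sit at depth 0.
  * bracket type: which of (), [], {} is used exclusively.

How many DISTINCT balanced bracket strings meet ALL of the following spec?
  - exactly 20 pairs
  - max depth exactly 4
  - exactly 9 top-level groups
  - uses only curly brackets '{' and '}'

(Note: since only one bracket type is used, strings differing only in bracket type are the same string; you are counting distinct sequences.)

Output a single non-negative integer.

Spec: pairs=20 depth=4 groups=9
Count(depth <= 4) = 15764481
Count(depth <= 3) = 5597172
Count(depth == 4) = 15764481 - 5597172 = 10167309

Answer: 10167309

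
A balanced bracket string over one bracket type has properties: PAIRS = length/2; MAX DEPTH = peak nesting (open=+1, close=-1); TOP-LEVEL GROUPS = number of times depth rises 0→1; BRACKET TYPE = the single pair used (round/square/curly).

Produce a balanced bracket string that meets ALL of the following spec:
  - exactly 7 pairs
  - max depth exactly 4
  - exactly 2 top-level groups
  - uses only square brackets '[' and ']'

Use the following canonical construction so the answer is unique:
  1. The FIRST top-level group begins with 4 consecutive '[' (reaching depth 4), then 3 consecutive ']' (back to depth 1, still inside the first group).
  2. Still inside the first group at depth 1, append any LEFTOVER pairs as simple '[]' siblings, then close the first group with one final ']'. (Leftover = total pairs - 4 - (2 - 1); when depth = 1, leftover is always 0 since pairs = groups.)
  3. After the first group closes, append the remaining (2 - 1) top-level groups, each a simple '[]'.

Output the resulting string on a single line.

Answer: [[[[]]][][]][]

Derivation:
Spec: pairs=7 depth=4 groups=2
Leftover pairs = 7 - 4 - (2-1) = 2
First group: deep chain of depth 4 + 2 sibling pairs
Remaining 1 groups: simple '[]' each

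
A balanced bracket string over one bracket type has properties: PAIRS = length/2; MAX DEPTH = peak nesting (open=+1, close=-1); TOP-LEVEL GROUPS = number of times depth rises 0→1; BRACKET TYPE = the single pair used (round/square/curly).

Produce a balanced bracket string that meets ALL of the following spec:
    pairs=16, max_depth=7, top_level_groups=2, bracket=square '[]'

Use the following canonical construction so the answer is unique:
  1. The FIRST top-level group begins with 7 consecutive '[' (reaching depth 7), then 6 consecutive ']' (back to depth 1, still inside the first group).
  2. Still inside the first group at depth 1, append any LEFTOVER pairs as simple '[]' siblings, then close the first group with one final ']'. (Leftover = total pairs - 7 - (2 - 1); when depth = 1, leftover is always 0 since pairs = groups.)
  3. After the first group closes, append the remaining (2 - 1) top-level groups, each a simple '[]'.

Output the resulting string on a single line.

Answer: [[[[[[[]]]]]][][][][][][][][]][]

Derivation:
Spec: pairs=16 depth=7 groups=2
Leftover pairs = 16 - 7 - (2-1) = 8
First group: deep chain of depth 7 + 8 sibling pairs
Remaining 1 groups: simple '[]' each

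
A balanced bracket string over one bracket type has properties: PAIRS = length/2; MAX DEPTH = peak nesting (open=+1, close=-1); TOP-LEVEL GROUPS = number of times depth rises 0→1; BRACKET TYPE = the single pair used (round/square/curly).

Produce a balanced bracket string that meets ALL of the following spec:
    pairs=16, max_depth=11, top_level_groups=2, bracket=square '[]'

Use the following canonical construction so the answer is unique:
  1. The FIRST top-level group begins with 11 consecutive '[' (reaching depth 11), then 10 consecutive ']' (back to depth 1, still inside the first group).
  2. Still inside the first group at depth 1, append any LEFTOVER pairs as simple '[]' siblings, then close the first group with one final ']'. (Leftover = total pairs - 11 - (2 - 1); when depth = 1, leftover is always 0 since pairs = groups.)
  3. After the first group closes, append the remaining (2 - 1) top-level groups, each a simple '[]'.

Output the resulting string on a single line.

Answer: [[[[[[[[[[[]]]]]]]]]][][][][]][]

Derivation:
Spec: pairs=16 depth=11 groups=2
Leftover pairs = 16 - 11 - (2-1) = 4
First group: deep chain of depth 11 + 4 sibling pairs
Remaining 1 groups: simple '[]' each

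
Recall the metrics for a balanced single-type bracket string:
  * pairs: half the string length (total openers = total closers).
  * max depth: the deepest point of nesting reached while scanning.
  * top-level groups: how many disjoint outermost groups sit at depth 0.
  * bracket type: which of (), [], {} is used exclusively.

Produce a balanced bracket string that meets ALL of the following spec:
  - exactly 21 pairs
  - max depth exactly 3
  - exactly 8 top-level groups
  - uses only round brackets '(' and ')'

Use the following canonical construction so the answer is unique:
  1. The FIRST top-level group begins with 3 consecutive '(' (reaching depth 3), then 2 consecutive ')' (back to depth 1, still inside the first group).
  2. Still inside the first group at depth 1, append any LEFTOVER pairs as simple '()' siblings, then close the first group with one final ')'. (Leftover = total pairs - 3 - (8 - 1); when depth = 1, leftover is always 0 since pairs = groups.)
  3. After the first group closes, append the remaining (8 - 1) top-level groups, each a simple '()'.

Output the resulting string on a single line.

Answer: ((())()()()()()()()()()()())()()()()()()()

Derivation:
Spec: pairs=21 depth=3 groups=8
Leftover pairs = 21 - 3 - (8-1) = 11
First group: deep chain of depth 3 + 11 sibling pairs
Remaining 7 groups: simple '()' each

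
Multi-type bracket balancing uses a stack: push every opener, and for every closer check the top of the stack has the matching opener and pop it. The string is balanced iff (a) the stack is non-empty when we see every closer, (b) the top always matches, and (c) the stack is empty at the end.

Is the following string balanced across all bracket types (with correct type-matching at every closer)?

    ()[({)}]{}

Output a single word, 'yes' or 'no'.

Answer: no

Derivation:
pos 0: push '('; stack = (
pos 1: ')' matches '('; pop; stack = (empty)
pos 2: push '['; stack = [
pos 3: push '('; stack = [(
pos 4: push '{'; stack = [({
pos 5: saw closer ')' but top of stack is '{' (expected '}') → INVALID
Verdict: type mismatch at position 5: ')' closes '{' → no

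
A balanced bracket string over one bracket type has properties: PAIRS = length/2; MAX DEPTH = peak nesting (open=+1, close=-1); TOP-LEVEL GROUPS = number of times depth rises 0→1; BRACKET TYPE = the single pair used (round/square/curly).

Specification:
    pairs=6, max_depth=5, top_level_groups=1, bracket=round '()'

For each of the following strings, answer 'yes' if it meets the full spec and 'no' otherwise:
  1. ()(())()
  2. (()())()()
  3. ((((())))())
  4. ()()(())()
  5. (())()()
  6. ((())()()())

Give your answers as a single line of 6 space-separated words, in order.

String 1 '()(())()': depth seq [1 0 1 2 1 0 1 0]
  -> pairs=4 depth=2 groups=3 -> no
String 2 '(()())()()': depth seq [1 2 1 2 1 0 1 0 1 0]
  -> pairs=5 depth=2 groups=3 -> no
String 3 '((((())))())': depth seq [1 2 3 4 5 4 3 2 1 2 1 0]
  -> pairs=6 depth=5 groups=1 -> yes
String 4 '()()(())()': depth seq [1 0 1 0 1 2 1 0 1 0]
  -> pairs=5 depth=2 groups=4 -> no
String 5 '(())()()': depth seq [1 2 1 0 1 0 1 0]
  -> pairs=4 depth=2 groups=3 -> no
String 6 '((())()()())': depth seq [1 2 3 2 1 2 1 2 1 2 1 0]
  -> pairs=6 depth=3 groups=1 -> no

Answer: no no yes no no no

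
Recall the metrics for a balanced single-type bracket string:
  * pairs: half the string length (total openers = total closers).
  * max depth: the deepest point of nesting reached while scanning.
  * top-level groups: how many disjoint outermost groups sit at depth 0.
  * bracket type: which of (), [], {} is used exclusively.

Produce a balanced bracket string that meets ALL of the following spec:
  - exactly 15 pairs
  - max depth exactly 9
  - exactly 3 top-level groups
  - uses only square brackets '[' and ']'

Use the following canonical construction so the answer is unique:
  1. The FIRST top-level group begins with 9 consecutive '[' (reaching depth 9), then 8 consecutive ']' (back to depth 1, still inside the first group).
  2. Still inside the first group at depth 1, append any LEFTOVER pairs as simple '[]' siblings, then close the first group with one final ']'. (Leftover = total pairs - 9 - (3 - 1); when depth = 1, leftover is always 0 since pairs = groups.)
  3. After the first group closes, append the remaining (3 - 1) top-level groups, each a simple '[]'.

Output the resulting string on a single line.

Answer: [[[[[[[[[]]]]]]]][][][][]][][]

Derivation:
Spec: pairs=15 depth=9 groups=3
Leftover pairs = 15 - 9 - (3-1) = 4
First group: deep chain of depth 9 + 4 sibling pairs
Remaining 2 groups: simple '[]' each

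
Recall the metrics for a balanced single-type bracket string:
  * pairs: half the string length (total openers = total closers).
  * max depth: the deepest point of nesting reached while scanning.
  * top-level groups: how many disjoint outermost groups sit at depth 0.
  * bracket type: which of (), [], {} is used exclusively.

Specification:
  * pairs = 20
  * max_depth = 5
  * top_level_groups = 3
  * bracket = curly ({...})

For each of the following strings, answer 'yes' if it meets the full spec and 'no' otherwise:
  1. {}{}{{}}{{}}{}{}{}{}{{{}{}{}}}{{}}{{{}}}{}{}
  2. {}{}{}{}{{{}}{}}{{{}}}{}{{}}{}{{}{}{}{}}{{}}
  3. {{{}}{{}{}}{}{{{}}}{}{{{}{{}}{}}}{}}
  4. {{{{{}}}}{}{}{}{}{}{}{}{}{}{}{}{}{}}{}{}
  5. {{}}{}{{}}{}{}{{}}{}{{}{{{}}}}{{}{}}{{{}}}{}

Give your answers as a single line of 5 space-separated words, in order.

String 1 '{}{}{{}}{{}}{}{}{}{}{{{}{}{}}}{{}}{{{}}}{}{}': depth seq [1 0 1 0 1 2 1 0 1 2 1 0 1 0 1 0 1 0 1 0 1 2 3 2 3 2 3 2 1 0 1 2 1 0 1 2 3 2 1 0 1 0 1 0]
  -> pairs=22 depth=3 groups=13 -> no
String 2 '{}{}{}{}{{{}}{}}{{{}}}{}{{}}{}{{}{}{}{}}{{}}': depth seq [1 0 1 0 1 0 1 0 1 2 3 2 1 2 1 0 1 2 3 2 1 0 1 0 1 2 1 0 1 0 1 2 1 2 1 2 1 2 1 0 1 2 1 0]
  -> pairs=22 depth=3 groups=11 -> no
String 3 '{{{}}{{}{}}{}{{{}}}{}{{{}{{}}{}}}{}}': depth seq [1 2 3 2 1 2 3 2 3 2 1 2 1 2 3 4 3 2 1 2 1 2 3 4 3 4 5 4 3 4 3 2 1 2 1 0]
  -> pairs=18 depth=5 groups=1 -> no
String 4 '{{{{{}}}}{}{}{}{}{}{}{}{}{}{}{}{}{}}{}{}': depth seq [1 2 3 4 5 4 3 2 1 2 1 2 1 2 1 2 1 2 1 2 1 2 1 2 1 2 1 2 1 2 1 2 1 2 1 0 1 0 1 0]
  -> pairs=20 depth=5 groups=3 -> yes
String 5 '{{}}{}{{}}{}{}{{}}{}{{}{{{}}}}{{}{}}{{{}}}{}': depth seq [1 2 1 0 1 0 1 2 1 0 1 0 1 0 1 2 1 0 1 0 1 2 1 2 3 4 3 2 1 0 1 2 1 2 1 0 1 2 3 2 1 0 1 0]
  -> pairs=22 depth=4 groups=11 -> no

Answer: no no no yes no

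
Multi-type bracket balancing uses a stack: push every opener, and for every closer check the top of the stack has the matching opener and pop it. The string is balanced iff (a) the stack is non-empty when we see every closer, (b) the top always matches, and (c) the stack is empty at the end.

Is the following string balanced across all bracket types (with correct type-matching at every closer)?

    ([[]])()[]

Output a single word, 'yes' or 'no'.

pos 0: push '('; stack = (
pos 1: push '['; stack = ([
pos 2: push '['; stack = ([[
pos 3: ']' matches '['; pop; stack = ([
pos 4: ']' matches '['; pop; stack = (
pos 5: ')' matches '('; pop; stack = (empty)
pos 6: push '('; stack = (
pos 7: ')' matches '('; pop; stack = (empty)
pos 8: push '['; stack = [
pos 9: ']' matches '['; pop; stack = (empty)
end: stack empty → VALID
Verdict: properly nested → yes

Answer: yes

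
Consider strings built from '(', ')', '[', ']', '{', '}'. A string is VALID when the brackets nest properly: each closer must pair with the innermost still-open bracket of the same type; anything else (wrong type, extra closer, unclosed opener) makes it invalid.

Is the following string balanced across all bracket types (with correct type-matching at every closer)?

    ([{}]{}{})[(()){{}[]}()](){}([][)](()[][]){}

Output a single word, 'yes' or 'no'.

Answer: no

Derivation:
pos 0: push '('; stack = (
pos 1: push '['; stack = ([
pos 2: push '{'; stack = ([{
pos 3: '}' matches '{'; pop; stack = ([
pos 4: ']' matches '['; pop; stack = (
pos 5: push '{'; stack = ({
pos 6: '}' matches '{'; pop; stack = (
pos 7: push '{'; stack = ({
pos 8: '}' matches '{'; pop; stack = (
pos 9: ')' matches '('; pop; stack = (empty)
pos 10: push '['; stack = [
pos 11: push '('; stack = [(
pos 12: push '('; stack = [((
pos 13: ')' matches '('; pop; stack = [(
pos 14: ')' matches '('; pop; stack = [
pos 15: push '{'; stack = [{
pos 16: push '{'; stack = [{{
pos 17: '}' matches '{'; pop; stack = [{
pos 18: push '['; stack = [{[
pos 19: ']' matches '['; pop; stack = [{
pos 20: '}' matches '{'; pop; stack = [
pos 21: push '('; stack = [(
pos 22: ')' matches '('; pop; stack = [
pos 23: ']' matches '['; pop; stack = (empty)
pos 24: push '('; stack = (
pos 25: ')' matches '('; pop; stack = (empty)
pos 26: push '{'; stack = {
pos 27: '}' matches '{'; pop; stack = (empty)
pos 28: push '('; stack = (
pos 29: push '['; stack = ([
pos 30: ']' matches '['; pop; stack = (
pos 31: push '['; stack = ([
pos 32: saw closer ')' but top of stack is '[' (expected ']') → INVALID
Verdict: type mismatch at position 32: ')' closes '[' → no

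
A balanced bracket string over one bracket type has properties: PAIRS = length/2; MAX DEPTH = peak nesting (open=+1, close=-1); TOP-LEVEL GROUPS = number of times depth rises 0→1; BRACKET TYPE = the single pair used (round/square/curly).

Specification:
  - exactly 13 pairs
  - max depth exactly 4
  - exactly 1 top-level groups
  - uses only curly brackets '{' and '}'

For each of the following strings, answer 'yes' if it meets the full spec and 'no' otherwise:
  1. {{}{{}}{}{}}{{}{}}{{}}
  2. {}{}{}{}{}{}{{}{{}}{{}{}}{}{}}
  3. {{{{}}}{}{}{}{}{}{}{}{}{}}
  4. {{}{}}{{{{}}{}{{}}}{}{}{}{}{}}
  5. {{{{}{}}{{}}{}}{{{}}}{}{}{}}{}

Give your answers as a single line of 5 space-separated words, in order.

Answer: no no yes no no

Derivation:
String 1 '{{}{{}}{}{}}{{}{}}{{}}': depth seq [1 2 1 2 3 2 1 2 1 2 1 0 1 2 1 2 1 0 1 2 1 0]
  -> pairs=11 depth=3 groups=3 -> no
String 2 '{}{}{}{}{}{}{{}{{}}{{}{}}{}{}}': depth seq [1 0 1 0 1 0 1 0 1 0 1 0 1 2 1 2 3 2 1 2 3 2 3 2 1 2 1 2 1 0]
  -> pairs=15 depth=3 groups=7 -> no
String 3 '{{{{}}}{}{}{}{}{}{}{}{}{}}': depth seq [1 2 3 4 3 2 1 2 1 2 1 2 1 2 1 2 1 2 1 2 1 2 1 2 1 0]
  -> pairs=13 depth=4 groups=1 -> yes
String 4 '{{}{}}{{{{}}{}{{}}}{}{}{}{}{}}': depth seq [1 2 1 2 1 0 1 2 3 4 3 2 3 2 3 4 3 2 1 2 1 2 1 2 1 2 1 2 1 0]
  -> pairs=15 depth=4 groups=2 -> no
String 5 '{{{{}{}}{{}}{}}{{{}}}{}{}{}}{}': depth seq [1 2 3 4 3 4 3 2 3 4 3 2 3 2 1 2 3 4 3 2 1 2 1 2 1 2 1 0 1 0]
  -> pairs=15 depth=4 groups=2 -> no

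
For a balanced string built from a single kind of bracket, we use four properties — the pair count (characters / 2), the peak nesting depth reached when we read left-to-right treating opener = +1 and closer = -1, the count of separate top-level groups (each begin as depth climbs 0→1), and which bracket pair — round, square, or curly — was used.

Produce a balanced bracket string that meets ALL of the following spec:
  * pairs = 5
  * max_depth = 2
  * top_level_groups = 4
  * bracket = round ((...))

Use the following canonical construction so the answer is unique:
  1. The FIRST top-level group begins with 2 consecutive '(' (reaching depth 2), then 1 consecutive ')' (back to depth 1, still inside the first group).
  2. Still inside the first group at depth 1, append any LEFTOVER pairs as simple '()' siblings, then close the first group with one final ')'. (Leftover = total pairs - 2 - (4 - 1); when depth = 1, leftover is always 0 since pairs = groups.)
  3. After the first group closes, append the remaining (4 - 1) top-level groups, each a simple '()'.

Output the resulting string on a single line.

Spec: pairs=5 depth=2 groups=4
Leftover pairs = 5 - 2 - (4-1) = 0
First group: deep chain of depth 2 + 0 sibling pairs
Remaining 3 groups: simple '()' each

Answer: (())()()()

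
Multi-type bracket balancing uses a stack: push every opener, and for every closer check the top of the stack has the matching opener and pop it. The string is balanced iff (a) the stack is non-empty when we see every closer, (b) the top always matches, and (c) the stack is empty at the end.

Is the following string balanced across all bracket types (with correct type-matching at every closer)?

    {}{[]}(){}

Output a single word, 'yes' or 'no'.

pos 0: push '{'; stack = {
pos 1: '}' matches '{'; pop; stack = (empty)
pos 2: push '{'; stack = {
pos 3: push '['; stack = {[
pos 4: ']' matches '['; pop; stack = {
pos 5: '}' matches '{'; pop; stack = (empty)
pos 6: push '('; stack = (
pos 7: ')' matches '('; pop; stack = (empty)
pos 8: push '{'; stack = {
pos 9: '}' matches '{'; pop; stack = (empty)
end: stack empty → VALID
Verdict: properly nested → yes

Answer: yes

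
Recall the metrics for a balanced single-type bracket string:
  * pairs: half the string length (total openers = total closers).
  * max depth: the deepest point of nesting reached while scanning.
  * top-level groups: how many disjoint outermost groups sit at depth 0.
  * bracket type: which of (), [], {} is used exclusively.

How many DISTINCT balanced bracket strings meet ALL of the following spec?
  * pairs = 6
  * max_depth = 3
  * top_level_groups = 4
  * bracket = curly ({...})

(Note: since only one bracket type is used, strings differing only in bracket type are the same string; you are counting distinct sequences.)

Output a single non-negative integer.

Answer: 4

Derivation:
Spec: pairs=6 depth=3 groups=4
Count(depth <= 3) = 14
Count(depth <= 2) = 10
Count(depth == 3) = 14 - 10 = 4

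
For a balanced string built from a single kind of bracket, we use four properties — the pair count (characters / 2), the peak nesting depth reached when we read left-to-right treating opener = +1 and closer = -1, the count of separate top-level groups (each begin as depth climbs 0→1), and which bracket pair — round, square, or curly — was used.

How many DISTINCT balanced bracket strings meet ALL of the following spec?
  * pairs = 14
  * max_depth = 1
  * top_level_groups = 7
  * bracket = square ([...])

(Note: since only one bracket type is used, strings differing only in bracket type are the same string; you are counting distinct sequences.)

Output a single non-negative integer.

Spec: pairs=14 depth=1 groups=7
Count(depth <= 1) = 0
Count(depth <= 0) = 0
Count(depth == 1) = 0 - 0 = 0

Answer: 0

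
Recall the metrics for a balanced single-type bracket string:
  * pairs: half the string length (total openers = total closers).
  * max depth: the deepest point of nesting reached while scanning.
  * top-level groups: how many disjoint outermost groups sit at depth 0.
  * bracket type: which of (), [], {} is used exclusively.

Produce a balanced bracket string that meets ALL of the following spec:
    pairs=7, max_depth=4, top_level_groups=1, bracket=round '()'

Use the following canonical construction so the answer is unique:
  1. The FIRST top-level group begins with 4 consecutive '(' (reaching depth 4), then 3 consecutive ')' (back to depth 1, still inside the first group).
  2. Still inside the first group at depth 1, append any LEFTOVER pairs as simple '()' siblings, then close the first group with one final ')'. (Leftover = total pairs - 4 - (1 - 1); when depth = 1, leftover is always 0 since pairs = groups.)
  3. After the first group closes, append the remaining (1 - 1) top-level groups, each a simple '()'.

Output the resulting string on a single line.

Answer: (((()))()()())

Derivation:
Spec: pairs=7 depth=4 groups=1
Leftover pairs = 7 - 4 - (1-1) = 3
First group: deep chain of depth 4 + 3 sibling pairs
Remaining 0 groups: simple '()' each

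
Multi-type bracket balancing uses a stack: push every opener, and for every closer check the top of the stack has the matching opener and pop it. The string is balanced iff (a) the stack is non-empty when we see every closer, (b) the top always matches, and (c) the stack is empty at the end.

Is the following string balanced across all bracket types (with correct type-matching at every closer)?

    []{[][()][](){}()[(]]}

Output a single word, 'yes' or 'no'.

pos 0: push '['; stack = [
pos 1: ']' matches '['; pop; stack = (empty)
pos 2: push '{'; stack = {
pos 3: push '['; stack = {[
pos 4: ']' matches '['; pop; stack = {
pos 5: push '['; stack = {[
pos 6: push '('; stack = {[(
pos 7: ')' matches '('; pop; stack = {[
pos 8: ']' matches '['; pop; stack = {
pos 9: push '['; stack = {[
pos 10: ']' matches '['; pop; stack = {
pos 11: push '('; stack = {(
pos 12: ')' matches '('; pop; stack = {
pos 13: push '{'; stack = {{
pos 14: '}' matches '{'; pop; stack = {
pos 15: push '('; stack = {(
pos 16: ')' matches '('; pop; stack = {
pos 17: push '['; stack = {[
pos 18: push '('; stack = {[(
pos 19: saw closer ']' but top of stack is '(' (expected ')') → INVALID
Verdict: type mismatch at position 19: ']' closes '(' → no

Answer: no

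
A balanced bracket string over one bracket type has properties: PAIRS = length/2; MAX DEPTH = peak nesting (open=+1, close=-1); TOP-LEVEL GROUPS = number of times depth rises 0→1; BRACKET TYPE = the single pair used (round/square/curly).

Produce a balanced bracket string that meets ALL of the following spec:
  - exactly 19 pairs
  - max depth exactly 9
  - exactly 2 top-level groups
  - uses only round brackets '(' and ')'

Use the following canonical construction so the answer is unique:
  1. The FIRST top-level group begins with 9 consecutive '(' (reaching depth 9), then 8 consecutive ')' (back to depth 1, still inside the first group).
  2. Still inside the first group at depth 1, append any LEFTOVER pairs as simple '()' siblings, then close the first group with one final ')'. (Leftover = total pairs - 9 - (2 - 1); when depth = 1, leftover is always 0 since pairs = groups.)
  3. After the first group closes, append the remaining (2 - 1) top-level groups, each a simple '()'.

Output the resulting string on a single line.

Answer: ((((((((())))))))()()()()()()()()())()

Derivation:
Spec: pairs=19 depth=9 groups=2
Leftover pairs = 19 - 9 - (2-1) = 9
First group: deep chain of depth 9 + 9 sibling pairs
Remaining 1 groups: simple '()' each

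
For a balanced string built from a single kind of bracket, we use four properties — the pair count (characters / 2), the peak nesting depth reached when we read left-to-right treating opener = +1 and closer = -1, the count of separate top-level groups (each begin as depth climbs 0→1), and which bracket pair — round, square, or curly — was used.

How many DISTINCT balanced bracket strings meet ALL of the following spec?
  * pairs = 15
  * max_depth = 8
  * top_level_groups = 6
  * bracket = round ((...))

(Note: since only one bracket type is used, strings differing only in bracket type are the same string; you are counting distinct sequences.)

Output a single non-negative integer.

Spec: pairs=15 depth=8 groups=6
Count(depth <= 8) = 326750
Count(depth <= 7) = 325628
Count(depth == 8) = 326750 - 325628 = 1122

Answer: 1122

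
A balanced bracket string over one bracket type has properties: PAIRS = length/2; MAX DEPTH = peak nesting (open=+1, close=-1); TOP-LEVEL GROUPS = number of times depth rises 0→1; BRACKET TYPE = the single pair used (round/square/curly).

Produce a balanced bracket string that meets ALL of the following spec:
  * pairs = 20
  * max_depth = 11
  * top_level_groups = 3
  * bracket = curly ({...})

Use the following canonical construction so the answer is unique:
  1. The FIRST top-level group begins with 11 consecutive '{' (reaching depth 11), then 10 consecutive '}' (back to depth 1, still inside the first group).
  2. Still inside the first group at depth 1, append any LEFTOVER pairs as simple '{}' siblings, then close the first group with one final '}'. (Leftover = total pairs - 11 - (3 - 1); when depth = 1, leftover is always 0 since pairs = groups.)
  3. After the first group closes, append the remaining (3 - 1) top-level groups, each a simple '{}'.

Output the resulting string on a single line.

Spec: pairs=20 depth=11 groups=3
Leftover pairs = 20 - 11 - (3-1) = 7
First group: deep chain of depth 11 + 7 sibling pairs
Remaining 2 groups: simple '{}' each

Answer: {{{{{{{{{{{}}}}}}}}}}{}{}{}{}{}{}{}}{}{}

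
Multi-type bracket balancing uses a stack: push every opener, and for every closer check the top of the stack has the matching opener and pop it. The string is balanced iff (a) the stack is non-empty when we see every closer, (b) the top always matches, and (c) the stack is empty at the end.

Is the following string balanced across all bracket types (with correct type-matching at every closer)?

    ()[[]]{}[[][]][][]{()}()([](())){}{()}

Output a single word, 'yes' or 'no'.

pos 0: push '('; stack = (
pos 1: ')' matches '('; pop; stack = (empty)
pos 2: push '['; stack = [
pos 3: push '['; stack = [[
pos 4: ']' matches '['; pop; stack = [
pos 5: ']' matches '['; pop; stack = (empty)
pos 6: push '{'; stack = {
pos 7: '}' matches '{'; pop; stack = (empty)
pos 8: push '['; stack = [
pos 9: push '['; stack = [[
pos 10: ']' matches '['; pop; stack = [
pos 11: push '['; stack = [[
pos 12: ']' matches '['; pop; stack = [
pos 13: ']' matches '['; pop; stack = (empty)
pos 14: push '['; stack = [
pos 15: ']' matches '['; pop; stack = (empty)
pos 16: push '['; stack = [
pos 17: ']' matches '['; pop; stack = (empty)
pos 18: push '{'; stack = {
pos 19: push '('; stack = {(
pos 20: ')' matches '('; pop; stack = {
pos 21: '}' matches '{'; pop; stack = (empty)
pos 22: push '('; stack = (
pos 23: ')' matches '('; pop; stack = (empty)
pos 24: push '('; stack = (
pos 25: push '['; stack = ([
pos 26: ']' matches '['; pop; stack = (
pos 27: push '('; stack = ((
pos 28: push '('; stack = (((
pos 29: ')' matches '('; pop; stack = ((
pos 30: ')' matches '('; pop; stack = (
pos 31: ')' matches '('; pop; stack = (empty)
pos 32: push '{'; stack = {
pos 33: '}' matches '{'; pop; stack = (empty)
pos 34: push '{'; stack = {
pos 35: push '('; stack = {(
pos 36: ')' matches '('; pop; stack = {
pos 37: '}' matches '{'; pop; stack = (empty)
end: stack empty → VALID
Verdict: properly nested → yes

Answer: yes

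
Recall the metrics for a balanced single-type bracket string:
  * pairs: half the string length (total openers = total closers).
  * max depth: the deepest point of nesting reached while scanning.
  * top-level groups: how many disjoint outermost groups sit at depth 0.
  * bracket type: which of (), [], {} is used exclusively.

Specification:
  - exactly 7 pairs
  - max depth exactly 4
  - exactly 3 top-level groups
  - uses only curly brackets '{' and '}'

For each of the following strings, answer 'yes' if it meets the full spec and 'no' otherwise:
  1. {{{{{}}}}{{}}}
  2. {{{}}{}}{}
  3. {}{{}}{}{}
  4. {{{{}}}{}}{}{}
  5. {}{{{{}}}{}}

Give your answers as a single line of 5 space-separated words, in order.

Answer: no no no yes no

Derivation:
String 1 '{{{{{}}}}{{}}}': depth seq [1 2 3 4 5 4 3 2 1 2 3 2 1 0]
  -> pairs=7 depth=5 groups=1 -> no
String 2 '{{{}}{}}{}': depth seq [1 2 3 2 1 2 1 0 1 0]
  -> pairs=5 depth=3 groups=2 -> no
String 3 '{}{{}}{}{}': depth seq [1 0 1 2 1 0 1 0 1 0]
  -> pairs=5 depth=2 groups=4 -> no
String 4 '{{{{}}}{}}{}{}': depth seq [1 2 3 4 3 2 1 2 1 0 1 0 1 0]
  -> pairs=7 depth=4 groups=3 -> yes
String 5 '{}{{{{}}}{}}': depth seq [1 0 1 2 3 4 3 2 1 2 1 0]
  -> pairs=6 depth=4 groups=2 -> no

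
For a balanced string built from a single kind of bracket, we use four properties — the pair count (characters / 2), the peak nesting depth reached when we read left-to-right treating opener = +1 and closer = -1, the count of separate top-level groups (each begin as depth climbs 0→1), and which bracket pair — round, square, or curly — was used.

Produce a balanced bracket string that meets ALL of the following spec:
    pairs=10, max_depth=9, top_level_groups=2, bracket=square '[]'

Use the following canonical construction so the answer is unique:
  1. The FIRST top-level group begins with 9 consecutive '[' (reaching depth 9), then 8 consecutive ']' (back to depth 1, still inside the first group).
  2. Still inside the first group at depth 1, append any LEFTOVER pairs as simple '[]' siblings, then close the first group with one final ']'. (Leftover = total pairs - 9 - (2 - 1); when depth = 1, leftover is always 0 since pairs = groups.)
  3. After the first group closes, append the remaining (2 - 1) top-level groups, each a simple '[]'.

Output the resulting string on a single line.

Answer: [[[[[[[[[]]]]]]]]][]

Derivation:
Spec: pairs=10 depth=9 groups=2
Leftover pairs = 10 - 9 - (2-1) = 0
First group: deep chain of depth 9 + 0 sibling pairs
Remaining 1 groups: simple '[]' each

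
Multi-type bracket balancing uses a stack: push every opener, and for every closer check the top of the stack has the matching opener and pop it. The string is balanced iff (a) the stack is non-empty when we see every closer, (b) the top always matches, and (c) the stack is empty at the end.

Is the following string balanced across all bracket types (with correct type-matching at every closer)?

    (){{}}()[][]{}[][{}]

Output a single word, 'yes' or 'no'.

Answer: yes

Derivation:
pos 0: push '('; stack = (
pos 1: ')' matches '('; pop; stack = (empty)
pos 2: push '{'; stack = {
pos 3: push '{'; stack = {{
pos 4: '}' matches '{'; pop; stack = {
pos 5: '}' matches '{'; pop; stack = (empty)
pos 6: push '('; stack = (
pos 7: ')' matches '('; pop; stack = (empty)
pos 8: push '['; stack = [
pos 9: ']' matches '['; pop; stack = (empty)
pos 10: push '['; stack = [
pos 11: ']' matches '['; pop; stack = (empty)
pos 12: push '{'; stack = {
pos 13: '}' matches '{'; pop; stack = (empty)
pos 14: push '['; stack = [
pos 15: ']' matches '['; pop; stack = (empty)
pos 16: push '['; stack = [
pos 17: push '{'; stack = [{
pos 18: '}' matches '{'; pop; stack = [
pos 19: ']' matches '['; pop; stack = (empty)
end: stack empty → VALID
Verdict: properly nested → yes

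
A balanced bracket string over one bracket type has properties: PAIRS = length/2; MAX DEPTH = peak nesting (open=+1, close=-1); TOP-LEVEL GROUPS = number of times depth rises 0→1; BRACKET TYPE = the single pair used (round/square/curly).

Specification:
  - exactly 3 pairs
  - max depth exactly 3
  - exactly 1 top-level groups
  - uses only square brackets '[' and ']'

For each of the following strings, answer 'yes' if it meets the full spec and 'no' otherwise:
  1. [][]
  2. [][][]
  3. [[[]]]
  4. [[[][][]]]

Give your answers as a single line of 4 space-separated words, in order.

Answer: no no yes no

Derivation:
String 1 '[][]': depth seq [1 0 1 0]
  -> pairs=2 depth=1 groups=2 -> no
String 2 '[][][]': depth seq [1 0 1 0 1 0]
  -> pairs=3 depth=1 groups=3 -> no
String 3 '[[[]]]': depth seq [1 2 3 2 1 0]
  -> pairs=3 depth=3 groups=1 -> yes
String 4 '[[[][][]]]': depth seq [1 2 3 2 3 2 3 2 1 0]
  -> pairs=5 depth=3 groups=1 -> no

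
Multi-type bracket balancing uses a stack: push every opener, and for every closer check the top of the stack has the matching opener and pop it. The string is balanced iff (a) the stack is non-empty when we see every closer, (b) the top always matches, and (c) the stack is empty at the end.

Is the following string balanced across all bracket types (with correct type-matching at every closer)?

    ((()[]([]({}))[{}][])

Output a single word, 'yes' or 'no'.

Answer: no

Derivation:
pos 0: push '('; stack = (
pos 1: push '('; stack = ((
pos 2: push '('; stack = (((
pos 3: ')' matches '('; pop; stack = ((
pos 4: push '['; stack = (([
pos 5: ']' matches '['; pop; stack = ((
pos 6: push '('; stack = (((
pos 7: push '['; stack = ((([
pos 8: ']' matches '['; pop; stack = (((
pos 9: push '('; stack = ((((
pos 10: push '{'; stack = (((({
pos 11: '}' matches '{'; pop; stack = ((((
pos 12: ')' matches '('; pop; stack = (((
pos 13: ')' matches '('; pop; stack = ((
pos 14: push '['; stack = (([
pos 15: push '{'; stack = (([{
pos 16: '}' matches '{'; pop; stack = (([
pos 17: ']' matches '['; pop; stack = ((
pos 18: push '['; stack = (([
pos 19: ']' matches '['; pop; stack = ((
pos 20: ')' matches '('; pop; stack = (
end: stack still non-empty (() → INVALID
Verdict: unclosed openers at end: ( → no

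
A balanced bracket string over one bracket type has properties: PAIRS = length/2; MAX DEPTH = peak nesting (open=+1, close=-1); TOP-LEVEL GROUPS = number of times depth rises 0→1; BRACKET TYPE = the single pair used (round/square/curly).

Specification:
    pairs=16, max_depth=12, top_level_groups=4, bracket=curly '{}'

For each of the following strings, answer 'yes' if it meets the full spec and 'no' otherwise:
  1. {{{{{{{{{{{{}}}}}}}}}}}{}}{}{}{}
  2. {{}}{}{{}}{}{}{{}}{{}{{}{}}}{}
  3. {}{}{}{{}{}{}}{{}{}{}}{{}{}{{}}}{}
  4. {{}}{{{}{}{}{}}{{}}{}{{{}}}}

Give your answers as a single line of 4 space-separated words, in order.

Answer: yes no no no

Derivation:
String 1 '{{{{{{{{{{{{}}}}}}}}}}}{}}{}{}{}': depth seq [1 2 3 4 5 6 7 8 9 10 11 12 11 10 9 8 7 6 5 4 3 2 1 2 1 0 1 0 1 0 1 0]
  -> pairs=16 depth=12 groups=4 -> yes
String 2 '{{}}{}{{}}{}{}{{}}{{}{{}{}}}{}': depth seq [1 2 1 0 1 0 1 2 1 0 1 0 1 0 1 2 1 0 1 2 1 2 3 2 3 2 1 0 1 0]
  -> pairs=15 depth=3 groups=8 -> no
String 3 '{}{}{}{{}{}{}}{{}{}{}}{{}{}{{}}}{}': depth seq [1 0 1 0 1 0 1 2 1 2 1 2 1 0 1 2 1 2 1 2 1 0 1 2 1 2 1 2 3 2 1 0 1 0]
  -> pairs=17 depth=3 groups=7 -> no
String 4 '{{}}{{{}{}{}{}}{{}}{}{{{}}}}': depth seq [1 2 1 0 1 2 3 2 3 2 3 2 3 2 1 2 3 2 1 2 1 2 3 4 3 2 1 0]
  -> pairs=14 depth=4 groups=2 -> no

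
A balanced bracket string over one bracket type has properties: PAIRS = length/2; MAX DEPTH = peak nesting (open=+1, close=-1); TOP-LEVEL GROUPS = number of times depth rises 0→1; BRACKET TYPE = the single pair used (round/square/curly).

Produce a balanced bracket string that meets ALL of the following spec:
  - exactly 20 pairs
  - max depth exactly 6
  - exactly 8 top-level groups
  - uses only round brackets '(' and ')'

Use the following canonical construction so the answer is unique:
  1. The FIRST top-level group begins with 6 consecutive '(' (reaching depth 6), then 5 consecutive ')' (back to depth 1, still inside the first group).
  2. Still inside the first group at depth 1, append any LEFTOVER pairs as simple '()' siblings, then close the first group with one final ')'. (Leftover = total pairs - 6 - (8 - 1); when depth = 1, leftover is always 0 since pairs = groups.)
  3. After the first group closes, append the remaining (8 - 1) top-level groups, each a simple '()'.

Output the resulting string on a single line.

Spec: pairs=20 depth=6 groups=8
Leftover pairs = 20 - 6 - (8-1) = 7
First group: deep chain of depth 6 + 7 sibling pairs
Remaining 7 groups: simple '()' each

Answer: (((((()))))()()()()()()())()()()()()()()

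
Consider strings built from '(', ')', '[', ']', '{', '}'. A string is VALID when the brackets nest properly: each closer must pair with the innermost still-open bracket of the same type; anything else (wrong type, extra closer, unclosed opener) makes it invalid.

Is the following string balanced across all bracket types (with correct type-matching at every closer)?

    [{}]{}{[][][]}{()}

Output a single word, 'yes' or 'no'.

pos 0: push '['; stack = [
pos 1: push '{'; stack = [{
pos 2: '}' matches '{'; pop; stack = [
pos 3: ']' matches '['; pop; stack = (empty)
pos 4: push '{'; stack = {
pos 5: '}' matches '{'; pop; stack = (empty)
pos 6: push '{'; stack = {
pos 7: push '['; stack = {[
pos 8: ']' matches '['; pop; stack = {
pos 9: push '['; stack = {[
pos 10: ']' matches '['; pop; stack = {
pos 11: push '['; stack = {[
pos 12: ']' matches '['; pop; stack = {
pos 13: '}' matches '{'; pop; stack = (empty)
pos 14: push '{'; stack = {
pos 15: push '('; stack = {(
pos 16: ')' matches '('; pop; stack = {
pos 17: '}' matches '{'; pop; stack = (empty)
end: stack empty → VALID
Verdict: properly nested → yes

Answer: yes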